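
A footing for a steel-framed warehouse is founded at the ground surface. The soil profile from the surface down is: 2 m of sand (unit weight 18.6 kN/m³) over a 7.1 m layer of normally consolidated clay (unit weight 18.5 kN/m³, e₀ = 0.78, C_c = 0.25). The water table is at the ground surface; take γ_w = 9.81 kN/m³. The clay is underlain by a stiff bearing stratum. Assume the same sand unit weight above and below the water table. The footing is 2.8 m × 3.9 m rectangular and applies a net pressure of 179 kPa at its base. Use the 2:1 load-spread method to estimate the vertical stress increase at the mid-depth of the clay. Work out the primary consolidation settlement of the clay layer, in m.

Mid-depth of clay below the ground surface: z = 2 + 7.1/2 = 5.55 m.
Total vertical stress at mid-clay: σ_v = 18.6×2 + 18.5×3.55 = 102.88 kPa.
Pore pressure: u = 9.81×(5.55 − 0) = 54.446 kPa.
Initial effective stress: σ'_0 = σ_v − u = 102.88 − 54.446 = 48.434 kPa.
Stress increase at mid-clay by the 2:1 spreading method:
Δσ = qBL/((B+z)(L+z)) = 179×2.8×3.9/((2.8+5.55)(3.9+5.55)) = 24.772 kPa
Final effective stress: σ'_f = σ'_0 + Δσ = 48.434 + 24.772 = 73.206 kPa.
Normally consolidated clay, so the full stress increment lies on the virgin compression line:
S_c = C_c·H/(1+e₀)·log₁₀(σ'_f/σ'_0) = 0.25×7.1/(1+0.78)×log₁₀(73.206/48.434)
    = 0.99719 × 0.1794 = 0.1789 m

S_c ≈ 0.179 m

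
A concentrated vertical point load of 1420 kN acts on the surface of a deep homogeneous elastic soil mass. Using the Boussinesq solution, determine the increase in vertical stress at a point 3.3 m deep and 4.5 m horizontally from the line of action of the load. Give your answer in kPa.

Δσ_z ≈ 4.5 kPa

Boussinesq vertical stress below a point load on an elastic half-space:
Δσ_z = 3P/(2πz²) · [1 + (r/z)²]^(−5/2)
r/z = 4.5/3.3 = 1.3636; [1+(r/z)²]^(−5/2) = 0.072322.
Δσ_z = 3×1420/(2π×3.3²) × 0.072322 = 62.259 × 0.072322 = 4.503 kPa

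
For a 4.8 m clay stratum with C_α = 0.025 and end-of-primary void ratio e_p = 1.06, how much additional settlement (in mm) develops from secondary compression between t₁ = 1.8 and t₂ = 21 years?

Secondary compression: S_s = C_α·H/(1+e_p)·log₁₀(t₂/t₁)
S_s = 0.025×4.8/(1+1.06)×log₁₀(21/1.8)
    = 0.05825 × 1.067 = 0.06215 m

S_s ≈ 62.2 mm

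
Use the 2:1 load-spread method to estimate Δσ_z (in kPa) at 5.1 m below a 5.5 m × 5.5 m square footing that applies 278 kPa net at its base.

By the 2:1 method the load spreads at 1 horizontal : 2 vertical, so at depth z the loaded area has grown by z in each plan dimension:
Δσ = qBL/((B+z)(L+z)) = 278×5.5×5.5/((5.5+5.1)(5.5+5.1)) = 74.844 kPa

Δσ_z ≈ 74.8 kPa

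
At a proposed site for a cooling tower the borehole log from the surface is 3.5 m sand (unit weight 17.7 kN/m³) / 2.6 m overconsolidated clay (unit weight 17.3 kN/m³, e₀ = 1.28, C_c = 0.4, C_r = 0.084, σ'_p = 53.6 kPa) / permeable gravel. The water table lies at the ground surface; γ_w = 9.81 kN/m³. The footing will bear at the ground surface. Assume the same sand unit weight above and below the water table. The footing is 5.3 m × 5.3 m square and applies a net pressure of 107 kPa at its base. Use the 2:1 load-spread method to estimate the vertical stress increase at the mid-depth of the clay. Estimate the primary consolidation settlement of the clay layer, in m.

Mid-depth of clay below the ground surface: z = 3.5 + 2.6/2 = 4.8 m.
Total vertical stress at mid-clay: σ_v = 17.7×3.5 + 17.3×1.3 = 84.44 kPa.
Pore pressure: u = 9.81×(4.8 − 0) = 47.088 kPa.
Initial effective stress: σ'_0 = σ_v − u = 84.44 − 47.088 = 37.352 kPa.
Stress increase at mid-clay by the 2:1 spreading method:
Δσ = qBL/((B+z)(L+z)) = 107×5.3×5.3/((5.3+4.8)(5.3+4.8)) = 29.464 kPa
Final effective stress: σ'_f = 37.352 + 29.464 = 66.816 kPa.
σ'_f = 66.816 > σ'_p = 53.6 kPa, so the stress path crosses the preconsolidation pressure — recompression up to σ'_p, then virgin compression beyond:
S_c = H/(1+e₀)·[C_r·log₁₀(σ'_p/σ'_0) + C_c·log₁₀(σ'_f/σ'_p)]
    = 2.6/2.28 × [0.084×log₁₀(53.6/37.352) + 0.4×log₁₀(66.816/53.6)]
    = 1.1404 × [0.013175 + 0.038286] = 0.05869 m

S_c ≈ 0.0587 m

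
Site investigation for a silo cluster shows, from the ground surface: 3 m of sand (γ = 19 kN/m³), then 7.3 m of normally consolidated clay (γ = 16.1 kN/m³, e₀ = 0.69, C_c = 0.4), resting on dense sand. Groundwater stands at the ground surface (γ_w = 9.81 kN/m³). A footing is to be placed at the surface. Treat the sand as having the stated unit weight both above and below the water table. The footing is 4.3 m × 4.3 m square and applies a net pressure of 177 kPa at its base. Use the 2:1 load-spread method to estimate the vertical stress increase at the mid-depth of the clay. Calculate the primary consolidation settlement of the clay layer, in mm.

Mid-depth of clay below the ground surface: z = 3 + 7.3/2 = 6.65 m.
Total vertical stress at mid-clay: σ_v = 19×3 + 16.1×3.65 = 115.77 kPa.
Pore pressure: u = 9.81×(6.65 − 0) = 65.237 kPa.
Initial effective stress: σ'_0 = σ_v − u = 115.77 − 65.237 = 50.533 kPa.
Stress increase at mid-clay by the 2:1 spreading method:
Δσ = qBL/((B+z)(L+z)) = 177×4.3×4.3/((4.3+6.65)(4.3+6.65)) = 27.295 kPa
Final effective stress: σ'_f = σ'_0 + Δσ = 50.533 + 27.295 = 77.828 kPa.
Normally consolidated clay, so the full stress increment lies on the virgin compression line:
S_c = C_c·H/(1+e₀)·log₁₀(σ'_f/σ'_0) = 0.4×7.3/(1+0.69)×log₁₀(77.828/50.533)
    = 1.7278 × 0.18756 = 0.3241 m

S_c ≈ 324 mm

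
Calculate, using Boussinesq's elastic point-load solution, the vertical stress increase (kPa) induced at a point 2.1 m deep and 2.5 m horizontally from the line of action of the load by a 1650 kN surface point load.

Boussinesq vertical stress below a point load on an elastic half-space:
Δσ_z = 3P/(2πz²) · [1 + (r/z)²]^(−5/2)
r/z = 2.5/2.1 = 1.1905; [1+(r/z)²]^(−5/2) = 0.11008.
Δσ_z = 3×1650/(2π×2.1²) × 0.11008 = 178.64 × 0.11008 = 19.66 kPa

Δσ_z ≈ 19.7 kPa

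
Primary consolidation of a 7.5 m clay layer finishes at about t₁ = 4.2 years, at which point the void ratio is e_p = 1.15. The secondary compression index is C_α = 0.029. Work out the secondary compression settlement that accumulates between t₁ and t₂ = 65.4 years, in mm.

Secondary compression: S_s = C_α·H/(1+e_p)·log₁₀(t₂/t₁)
S_s = 0.029×7.5/(1+1.15)×log₁₀(65.4/4.2)
    = 0.1012 × 1.192 = 0.1206 m

S_s ≈ 121 mm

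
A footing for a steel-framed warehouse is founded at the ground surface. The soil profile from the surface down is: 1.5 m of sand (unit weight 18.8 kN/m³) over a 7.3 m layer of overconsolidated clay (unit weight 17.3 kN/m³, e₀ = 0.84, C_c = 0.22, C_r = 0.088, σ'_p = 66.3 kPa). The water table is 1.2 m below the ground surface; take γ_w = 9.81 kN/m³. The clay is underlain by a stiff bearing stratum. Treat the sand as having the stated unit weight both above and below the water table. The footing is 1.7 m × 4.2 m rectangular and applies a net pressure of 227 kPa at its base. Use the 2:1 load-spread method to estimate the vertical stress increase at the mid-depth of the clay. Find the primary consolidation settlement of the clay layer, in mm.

Mid-depth of clay below the ground surface: z = 1.5 + 7.3/2 = 5.15 m.
Total vertical stress at mid-clay: σ_v = 18.8×1.5 + 17.3×3.65 = 91.345 kPa.
Pore pressure: u = 9.81×(5.15 − 1.2) = 38.75 kPa.
Initial effective stress: σ'_0 = σ_v − u = 91.345 − 38.75 = 52.595 kPa.
Stress increase at mid-clay by the 2:1 spreading method:
Δσ = qBL/((B+z)(L+z)) = 227×1.7×4.2/((1.7+5.15)(4.2+5.15)) = 25.306 kPa
Final effective stress: σ'_f = 52.595 + 25.306 = 77.901 kPa.
σ'_f = 77.901 > σ'_p = 66.3 kPa, so the stress path crosses the preconsolidation pressure — recompression up to σ'_p, then virgin compression beyond:
S_c = H/(1+e₀)·[C_r·log₁₀(σ'_p/σ'_0) + C_c·log₁₀(σ'_f/σ'_p)]
    = 7.3/1.84 × [0.088×log₁₀(66.3/52.595) + 0.22×log₁₀(77.901/66.3)]
    = 3.9674 × [0.0088501 + 0.015406] = 0.09623 m

S_c ≈ 96.2 mm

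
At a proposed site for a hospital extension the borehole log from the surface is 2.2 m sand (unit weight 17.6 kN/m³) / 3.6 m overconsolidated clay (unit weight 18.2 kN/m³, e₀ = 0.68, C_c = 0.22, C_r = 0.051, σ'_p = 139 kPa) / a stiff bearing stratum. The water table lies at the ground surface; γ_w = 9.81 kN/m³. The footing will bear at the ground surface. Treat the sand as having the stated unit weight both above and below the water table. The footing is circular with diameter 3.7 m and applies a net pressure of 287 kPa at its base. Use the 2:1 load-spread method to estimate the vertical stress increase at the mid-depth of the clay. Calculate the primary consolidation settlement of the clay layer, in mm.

Mid-depth of clay below the ground surface: z = 2.2 + 3.6/2 = 4 m.
Total vertical stress at mid-clay: σ_v = 17.6×2.2 + 18.2×1.8 = 71.48 kPa.
Pore pressure: u = 9.81×(4 − 0) = 39.24 kPa.
Initial effective stress: σ'_0 = σ_v − u = 71.48 − 39.24 = 32.24 kPa.
Stress increase at mid-clay by the 2:1 spreading method:
Δσ ≈ qD²/(D+z)² = 287×3.7²/(3.7+4)² = 66.268 kPa
Final effective stress: σ'_f = 32.24 + 66.268 = 98.508 kPa.
σ'_f = 98.508 ≤ σ'_p = 139 kPa, so the clay remains overconsolidated and only the recompression index applies:
S_c = C_r·H/(1+e₀)·log₁₀(σ'_f/σ'_0) = 0.051×3.6/1.68×log₁₀(98.508/32.24)
    = 0.10929 × 0.48508 = 0.05301 m

S_c ≈ 53 mm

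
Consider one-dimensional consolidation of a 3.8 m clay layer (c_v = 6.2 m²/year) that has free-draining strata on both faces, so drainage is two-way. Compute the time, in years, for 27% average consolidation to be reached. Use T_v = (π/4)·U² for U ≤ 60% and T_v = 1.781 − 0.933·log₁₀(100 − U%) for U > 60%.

t ≈ 0.0333 years

Drainage path length: H_d = H/2 = 1.9 m (double drainage).
U ≤ 60%: T_v = (π/4)·U² = (π/4)×0.27² = 0.057256.
t = T_v·H_d²/c_v = 0.057256×1.9²/6.2 = 0.03334 years.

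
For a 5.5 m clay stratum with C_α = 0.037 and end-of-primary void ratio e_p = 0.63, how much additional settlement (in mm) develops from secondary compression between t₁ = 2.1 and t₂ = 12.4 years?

Secondary compression: S_s = C_α·H/(1+e_p)·log₁₀(t₂/t₁)
S_s = 0.037×5.5/(1+0.63)×log₁₀(12.4/2.1)
    = 0.1248 × 0.7712 = 0.09628 m

S_s ≈ 96.3 mm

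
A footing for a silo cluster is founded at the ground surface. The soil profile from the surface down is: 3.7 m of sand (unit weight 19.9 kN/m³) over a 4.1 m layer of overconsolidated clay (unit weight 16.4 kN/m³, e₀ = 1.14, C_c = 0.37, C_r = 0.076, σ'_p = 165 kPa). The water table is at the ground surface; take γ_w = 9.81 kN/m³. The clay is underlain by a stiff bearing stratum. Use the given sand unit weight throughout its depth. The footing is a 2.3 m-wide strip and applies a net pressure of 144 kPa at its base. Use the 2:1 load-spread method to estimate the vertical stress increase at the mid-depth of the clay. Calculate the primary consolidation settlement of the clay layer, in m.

Mid-depth of clay below the ground surface: z = 3.7 + 4.1/2 = 5.75 m.
Total vertical stress at mid-clay: σ_v = 19.9×3.7 + 16.4×2.05 = 107.25 kPa.
Pore pressure: u = 9.81×(5.75 − 0) = 56.408 kPa.
Initial effective stress: σ'_0 = σ_v − u = 107.25 − 56.408 = 50.842 kPa.
Stress increase at mid-clay by the 2:1 spreading method:
Δσ = qB/(B+z) = 144×2.3/(2.3+5.75) = 41.143 kPa
Final effective stress: σ'_f = 50.842 + 41.143 = 91.985 kPa.
σ'_f = 91.985 ≤ σ'_p = 165 kPa, so the clay remains overconsolidated and only the recompression index applies:
S_c = C_r·H/(1+e₀)·log₁₀(σ'_f/σ'_0) = 0.076×4.1/2.14×log₁₀(91.985/50.842)
    = 0.14561 × 0.25749 = 0.03749 m

S_c ≈ 0.0375 m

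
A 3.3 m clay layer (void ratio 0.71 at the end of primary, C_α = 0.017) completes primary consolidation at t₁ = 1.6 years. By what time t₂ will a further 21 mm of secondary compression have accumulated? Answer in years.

S_s = C_α·H/(1+e_p)·log₁₀(t₂/t₁) ⇒ log₁₀(t₂/t₁) = S_s·(1+e_p)/(C_α·H).
log₁₀(t₂/t₁) = 0.021 × (1+0.71) / (0.017×3.3) = 0.6401
t₂ = t₁ × 10^0.6401 = 1.6 × 4.366 = 6.986 years

t₂ ≈ 6.99 years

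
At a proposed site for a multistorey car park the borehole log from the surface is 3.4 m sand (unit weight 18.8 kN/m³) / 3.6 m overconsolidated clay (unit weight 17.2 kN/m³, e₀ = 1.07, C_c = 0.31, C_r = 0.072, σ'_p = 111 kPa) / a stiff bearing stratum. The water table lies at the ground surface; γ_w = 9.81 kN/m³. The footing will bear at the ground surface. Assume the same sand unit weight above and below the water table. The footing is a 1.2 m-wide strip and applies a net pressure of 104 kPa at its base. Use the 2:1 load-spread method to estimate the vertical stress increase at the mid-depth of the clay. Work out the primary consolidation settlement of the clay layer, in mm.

Mid-depth of clay below the ground surface: z = 3.4 + 3.6/2 = 5.2 m.
Total vertical stress at mid-clay: σ_v = 18.8×3.4 + 17.2×1.8 = 94.88 kPa.
Pore pressure: u = 9.81×(5.2 − 0) = 51.012 kPa.
Initial effective stress: σ'_0 = σ_v − u = 94.88 − 51.012 = 43.868 kPa.
Stress increase at mid-clay by the 2:1 spreading method:
Δσ = qB/(B+z) = 104×1.2/(1.2+5.2) = 19.5 kPa
Final effective stress: σ'_f = 43.868 + 19.5 = 63.368 kPa.
σ'_f = 63.368 ≤ σ'_p = 111 kPa, so the clay remains overconsolidated and only the recompression index applies:
S_c = C_r·H/(1+e₀)·log₁₀(σ'_f/σ'_0) = 0.072×3.6/2.07×log₁₀(63.368/43.868)
    = 0.12522 × 0.15972 = 0.02 m

S_c ≈ 20 mm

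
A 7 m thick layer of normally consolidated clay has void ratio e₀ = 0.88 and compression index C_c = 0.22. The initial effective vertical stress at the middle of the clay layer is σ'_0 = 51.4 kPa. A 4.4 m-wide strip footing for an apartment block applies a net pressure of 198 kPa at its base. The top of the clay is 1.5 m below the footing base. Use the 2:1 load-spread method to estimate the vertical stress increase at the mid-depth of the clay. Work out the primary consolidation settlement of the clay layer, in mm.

Mid-depth of clay below the footing base: z = 1.5 + 7/2 = 5 m.
Stress increase at mid-clay by the 2:1 spreading method:
Δσ = qB/(B+z) = 198×4.4/(4.4+5) = 92.681 kPa
Final effective stress: σ'_f = σ'_0 + Δσ = 51.4 + 92.681 = 144.08 kPa.
Normally consolidated clay, so the full stress increment lies on the virgin compression line:
S_c = C_c·H/(1+e₀)·log₁₀(σ'_f/σ'_0) = 0.22×7/(1+0.88)×log₁₀(144.08/51.4)
    = 0.81915 × 0.44764 = 0.3667 m

S_c ≈ 367 mm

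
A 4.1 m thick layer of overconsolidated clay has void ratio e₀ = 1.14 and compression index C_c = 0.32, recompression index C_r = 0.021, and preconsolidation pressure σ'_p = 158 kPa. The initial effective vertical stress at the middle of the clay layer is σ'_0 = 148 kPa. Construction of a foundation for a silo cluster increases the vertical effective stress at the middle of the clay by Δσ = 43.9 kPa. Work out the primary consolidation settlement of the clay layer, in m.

Final effective stress: σ'_f = 148 + 43.9 = 191.9 kPa.
σ'_f = 191.9 > σ'_p = 158 kPa, so the stress path crosses the preconsolidation pressure — recompression up to σ'_p, then virgin compression beyond:
S_c = H/(1+e₀)·[C_r·log₁₀(σ'_p/σ'_0) + C_c·log₁₀(σ'_f/σ'_p)]
    = 4.1/2.14 × [0.021×log₁₀(158/148) + 0.32×log₁₀(191.9/158)]
    = 1.9159 × [0.0005963 + 0.027014] = 0.0529 m

S_c ≈ 0.0529 m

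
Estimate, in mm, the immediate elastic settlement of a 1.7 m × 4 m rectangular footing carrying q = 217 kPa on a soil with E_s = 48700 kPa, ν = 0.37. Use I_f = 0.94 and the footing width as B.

S_e ≈ 6.15 mm

Immediate (elastic) settlement: S_e = q·B·(1−ν²)/E_s · I_f.
S_e = 217 × 1.7 × (1 − 0.37²) / 48700 × 0.94
    = 217 × 1.7 × 0.8631 / 48700 × 0.94
    = 0.006146 m = 6.146 mm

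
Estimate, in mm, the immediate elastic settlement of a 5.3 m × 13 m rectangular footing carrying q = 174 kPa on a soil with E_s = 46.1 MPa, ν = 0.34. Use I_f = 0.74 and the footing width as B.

Immediate (elastic) settlement: S_e = q·B·(1−ν²)/E_s · I_f.
E_s = 46.1 MPa = 46100 kPa.
S_e = 174 × 5.3 × (1 − 0.34²) / 46100 × 0.74
    = 174 × 5.3 × 0.8844 / 46100 × 0.74
    = 0.01309 m = 13.09 mm

S_e ≈ 13.1 mm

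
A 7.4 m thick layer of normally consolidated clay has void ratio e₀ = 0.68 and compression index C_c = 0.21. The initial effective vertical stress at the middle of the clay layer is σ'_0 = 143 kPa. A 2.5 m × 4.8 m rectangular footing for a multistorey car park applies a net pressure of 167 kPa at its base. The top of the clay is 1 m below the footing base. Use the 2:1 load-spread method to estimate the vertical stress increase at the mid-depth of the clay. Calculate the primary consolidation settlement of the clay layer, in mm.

Mid-depth of clay below the footing base: z = 1 + 7.4/2 = 4.7 m.
Stress increase at mid-clay by the 2:1 spreading method:
Δσ = qBL/((B+z)(L+z)) = 167×2.5×4.8/((2.5+4.7)(4.8+4.7)) = 29.298 kPa
Final effective stress: σ'_f = σ'_0 + Δσ = 143 + 29.298 = 172.3 kPa.
Normally consolidated clay, so the full stress increment lies on the virgin compression line:
S_c = C_c·H/(1+e₀)·log₁₀(σ'_f/σ'_0) = 0.21×7.4/(1+0.68)×log₁₀(172.3/143)
    = 0.925 × 0.080949 = 0.07488 m

S_c ≈ 74.9 mm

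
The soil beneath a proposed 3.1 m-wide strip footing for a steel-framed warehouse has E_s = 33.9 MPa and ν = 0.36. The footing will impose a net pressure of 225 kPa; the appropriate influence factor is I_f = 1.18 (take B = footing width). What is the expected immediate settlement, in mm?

S_e ≈ 21.1 mm

Immediate (elastic) settlement: S_e = q·B·(1−ν²)/E_s · I_f.
E_s = 33.9 MPa = 33900 kPa.
S_e = 225 × 3.1 × (1 − 0.36²) / 33900 × 1.18
    = 225 × 3.1 × 0.8704 / 33900 × 1.18
    = 0.02113 m = 21.13 mm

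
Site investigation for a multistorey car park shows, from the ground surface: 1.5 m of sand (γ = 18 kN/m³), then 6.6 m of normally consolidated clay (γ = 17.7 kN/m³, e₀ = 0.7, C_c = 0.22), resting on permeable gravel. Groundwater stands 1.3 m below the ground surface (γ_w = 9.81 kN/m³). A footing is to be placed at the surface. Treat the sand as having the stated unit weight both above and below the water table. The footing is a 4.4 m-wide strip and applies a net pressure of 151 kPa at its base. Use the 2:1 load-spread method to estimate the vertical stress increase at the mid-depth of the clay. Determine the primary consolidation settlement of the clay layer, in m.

S_c ≈ 0.327 m

Mid-depth of clay below the ground surface: z = 1.5 + 6.6/2 = 4.8 m.
Total vertical stress at mid-clay: σ_v = 18×1.5 + 17.7×3.3 = 85.41 kPa.
Pore pressure: u = 9.81×(4.8 − 1.3) = 34.335 kPa.
Initial effective stress: σ'_0 = σ_v − u = 85.41 − 34.335 = 51.075 kPa.
Stress increase at mid-clay by the 2:1 spreading method:
Δσ = qB/(B+z) = 151×4.4/(4.4+4.8) = 72.217 kPa
Final effective stress: σ'_f = σ'_0 + Δσ = 51.075 + 72.217 = 123.29 kPa.
Normally consolidated clay, so the full stress increment lies on the virgin compression line:
S_c = C_c·H/(1+e₀)·log₁₀(σ'_f/σ'_0) = 0.22×6.6/(1+0.7)×log₁₀(123.29/51.075)
    = 0.85412 × 0.38272 = 0.3269 m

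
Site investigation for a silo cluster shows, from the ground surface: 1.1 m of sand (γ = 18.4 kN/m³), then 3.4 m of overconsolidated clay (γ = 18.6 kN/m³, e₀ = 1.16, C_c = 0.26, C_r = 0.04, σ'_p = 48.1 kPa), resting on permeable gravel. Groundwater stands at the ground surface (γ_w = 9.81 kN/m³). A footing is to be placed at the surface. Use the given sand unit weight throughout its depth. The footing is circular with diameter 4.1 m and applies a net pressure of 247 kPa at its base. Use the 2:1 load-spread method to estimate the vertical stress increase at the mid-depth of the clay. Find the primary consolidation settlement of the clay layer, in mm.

Mid-depth of clay below the ground surface: z = 1.1 + 3.4/2 = 2.8 m.
Total vertical stress at mid-clay: σ_v = 18.4×1.1 + 18.6×1.7 = 51.86 kPa.
Pore pressure: u = 9.81×(2.8 − 0) = 27.468 kPa.
Initial effective stress: σ'_0 = σ_v − u = 51.86 − 27.468 = 24.392 kPa.
Stress increase at mid-clay by the 2:1 spreading method:
Δσ ≈ qD²/(D+z)² = 247×4.1²/(4.1+2.8)² = 87.21 kPa
Final effective stress: σ'_f = 24.392 + 87.21 = 111.6 kPa.
σ'_f = 111.6 > σ'_p = 48.1 kPa, so the stress path crosses the preconsolidation pressure — recompression up to σ'_p, then virgin compression beyond:
S_c = H/(1+e₀)·[C_r·log₁₀(σ'_p/σ'_0) + C_c·log₁₀(σ'_f/σ'_p)]
    = 3.4/2.16 × [0.04×log₁₀(48.1/24.392) + 0.26×log₁₀(111.6/48.1)]
    = 1.5741 × [0.011796 + 0.095035] = 0.1682 m

S_c ≈ 168 mm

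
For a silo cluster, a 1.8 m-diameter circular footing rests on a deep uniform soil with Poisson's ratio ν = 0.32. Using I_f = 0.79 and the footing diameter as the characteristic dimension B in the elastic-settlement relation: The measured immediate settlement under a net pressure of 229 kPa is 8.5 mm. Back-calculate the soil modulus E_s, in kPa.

E_s ≈ 34400 kPa

S_e = q·B·(1−ν²)/E_s · I_f  ⇒  E_s = q·B·(1−ν²)·I_f / S_e.
E_s = 229 × 1.8 × 0.8976 × 0.79 / 0.0085 = 34390 kPa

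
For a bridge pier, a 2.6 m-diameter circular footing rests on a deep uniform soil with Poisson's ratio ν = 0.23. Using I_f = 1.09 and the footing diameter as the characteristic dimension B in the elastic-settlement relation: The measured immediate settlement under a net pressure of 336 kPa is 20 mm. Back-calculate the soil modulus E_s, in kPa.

E_s ≈ 45100 kPa

S_e = q·B·(1−ν²)/E_s · I_f  ⇒  E_s = q·B·(1−ν²)·I_f / S_e.
E_s = 336 × 2.6 × 0.9471 × 1.09 / 0.02 = 45090 kPa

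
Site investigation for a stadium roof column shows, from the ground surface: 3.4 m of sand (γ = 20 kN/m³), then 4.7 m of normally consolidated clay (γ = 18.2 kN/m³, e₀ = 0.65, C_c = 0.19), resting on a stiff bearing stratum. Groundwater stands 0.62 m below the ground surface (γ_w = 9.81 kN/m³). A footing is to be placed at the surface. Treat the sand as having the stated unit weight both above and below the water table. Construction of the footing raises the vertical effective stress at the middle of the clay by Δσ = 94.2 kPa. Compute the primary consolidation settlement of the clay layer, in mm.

Mid-depth of clay below the ground surface: z = 3.4 + 4.7/2 = 5.75 m.
Total vertical stress at mid-clay: σ_v = 20×3.4 + 18.2×2.35 = 110.77 kPa.
Pore pressure: u = 9.81×(5.75 − 0.62) = 50.325 kPa.
Initial effective stress: σ'_0 = σ_v − u = 110.77 − 50.325 = 60.445 kPa.
Final effective stress: σ'_f = σ'_0 + Δσ = 60.445 + 94.2 = 154.65 kPa.
Normally consolidated clay, so the full stress increment lies on the virgin compression line:
S_c = C_c·H/(1+e₀)·log₁₀(σ'_f/σ'_0) = 0.19×4.7/(1+0.65)×log₁₀(154.65/60.445)
    = 0.54121 × 0.40799 = 0.2208 m

S_c ≈ 221 mm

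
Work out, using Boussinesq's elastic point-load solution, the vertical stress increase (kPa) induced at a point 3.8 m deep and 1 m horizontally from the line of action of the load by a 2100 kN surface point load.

Δσ_z ≈ 58.7 kPa

Boussinesq vertical stress below a point load on an elastic half-space:
Δσ_z = 3P/(2πz²) · [1 + (r/z)²]^(−5/2)
r/z = 1/3.8 = 0.26316; [1+(r/z)²]^(−5/2) = 0.84586.
Δσ_z = 3×2100/(2π×3.8²) × 0.84586 = 69.437 × 0.84586 = 58.73 kPa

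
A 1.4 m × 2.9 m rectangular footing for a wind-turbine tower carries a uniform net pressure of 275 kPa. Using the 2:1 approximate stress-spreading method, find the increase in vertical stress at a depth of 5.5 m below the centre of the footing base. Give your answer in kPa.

By the 2:1 method the load spreads at 1 horizontal : 2 vertical, so at depth z the loaded area has grown by z in each plan dimension:
Δσ = qBL/((B+z)(L+z)) = 275×1.4×2.9/((1.4+5.5)(2.9+5.5)) = 19.263 kPa

Δσ_z ≈ 19.3 kPa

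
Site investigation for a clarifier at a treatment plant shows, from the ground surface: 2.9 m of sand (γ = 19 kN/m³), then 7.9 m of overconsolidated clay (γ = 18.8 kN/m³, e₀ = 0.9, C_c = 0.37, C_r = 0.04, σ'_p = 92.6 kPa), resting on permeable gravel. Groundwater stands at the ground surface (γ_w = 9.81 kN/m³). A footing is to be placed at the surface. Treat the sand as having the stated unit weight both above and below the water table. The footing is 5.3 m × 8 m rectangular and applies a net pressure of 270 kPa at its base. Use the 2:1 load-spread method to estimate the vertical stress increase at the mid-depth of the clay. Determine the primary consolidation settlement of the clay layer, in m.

Mid-depth of clay below the ground surface: z = 2.9 + 7.9/2 = 6.85 m.
Total vertical stress at mid-clay: σ_v = 19×2.9 + 18.8×3.95 = 129.36 kPa.
Pore pressure: u = 9.81×(6.85 − 0) = 67.198 kPa.
Initial effective stress: σ'_0 = σ_v − u = 129.36 − 67.198 = 62.162 kPa.
Stress increase at mid-clay by the 2:1 spreading method:
Δσ = qBL/((B+z)(L+z)) = 270×5.3×8/((5.3+6.85)(8+6.85)) = 63.449 kPa
Final effective stress: σ'_f = 62.162 + 63.449 = 125.61 kPa.
σ'_f = 125.61 > σ'_p = 92.6 kPa, so the stress path crosses the preconsolidation pressure — recompression up to σ'_p, then virgin compression beyond:
S_c = H/(1+e₀)·[C_r·log₁₀(σ'_p/σ'_0) + C_c·log₁₀(σ'_f/σ'_p)]
    = 7.9/1.9 × [0.04×log₁₀(92.6/62.162) + 0.37×log₁₀(125.61/92.6)]
    = 4.1579 × [0.0069234 + 0.048993] = 0.2325 m

S_c ≈ 0.232 m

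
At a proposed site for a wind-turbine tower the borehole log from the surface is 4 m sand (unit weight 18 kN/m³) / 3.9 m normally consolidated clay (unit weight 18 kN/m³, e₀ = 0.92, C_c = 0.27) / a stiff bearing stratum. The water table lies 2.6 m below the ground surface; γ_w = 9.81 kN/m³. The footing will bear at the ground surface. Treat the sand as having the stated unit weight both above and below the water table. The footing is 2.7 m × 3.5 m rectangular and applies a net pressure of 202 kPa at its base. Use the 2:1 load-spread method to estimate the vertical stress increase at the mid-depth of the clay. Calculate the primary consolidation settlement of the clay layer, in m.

S_c ≈ 0.0651 m

Mid-depth of clay below the ground surface: z = 4 + 3.9/2 = 5.95 m.
Total vertical stress at mid-clay: σ_v = 18×4 + 18×1.95 = 107.1 kPa.
Pore pressure: u = 9.81×(5.95 − 2.6) = 32.864 kPa.
Initial effective stress: σ'_0 = σ_v − u = 107.1 − 32.864 = 74.236 kPa.
Stress increase at mid-clay by the 2:1 spreading method:
Δσ = qBL/((B+z)(L+z)) = 202×2.7×3.5/((2.7+5.95)(3.5+5.95)) = 23.353 kPa
Final effective stress: σ'_f = σ'_0 + Δσ = 74.236 + 23.353 = 97.589 kPa.
Normally consolidated clay, so the full stress increment lies on the virgin compression line:
S_c = C_c·H/(1+e₀)·log₁₀(σ'_f/σ'_0) = 0.27×3.9/(1+0.92)×log₁₀(97.589/74.236)
    = 0.54844 × 0.11879 = 0.06515 m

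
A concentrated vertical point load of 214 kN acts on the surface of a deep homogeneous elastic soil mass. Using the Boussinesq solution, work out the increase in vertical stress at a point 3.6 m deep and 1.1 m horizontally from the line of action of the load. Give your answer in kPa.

Boussinesq vertical stress below a point load on an elastic half-space:
Δσ_z = 3P/(2πz²) · [1 + (r/z)²]^(−5/2)
r/z = 1.1/3.6 = 0.30556; [1+(r/z)²]^(−5/2) = 0.8.
Δσ_z = 3×214/(2π×3.6²) × 0.8 = 7.8841 × 0.8 = 6.307 kPa

Δσ_z ≈ 6.31 kPa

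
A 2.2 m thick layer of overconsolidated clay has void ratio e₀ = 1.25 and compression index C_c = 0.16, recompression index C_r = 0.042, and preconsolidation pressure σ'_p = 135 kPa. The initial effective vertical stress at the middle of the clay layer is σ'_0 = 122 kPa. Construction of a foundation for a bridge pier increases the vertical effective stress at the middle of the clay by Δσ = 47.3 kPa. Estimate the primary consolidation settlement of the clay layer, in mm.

S_c ≈ 17.2 mm

Final effective stress: σ'_f = 122 + 47.3 = 169.3 kPa.
σ'_f = 169.3 > σ'_p = 135 kPa, so the stress path crosses the preconsolidation pressure — recompression up to σ'_p, then virgin compression beyond:
S_c = H/(1+e₀)·[C_r·log₁₀(σ'_p/σ'_0) + C_c·log₁₀(σ'_f/σ'_p)]
    = 2.2/2.25 × [0.042×log₁₀(135/122) + 0.16×log₁₀(169.3/135)]
    = 0.97778 × [0.0018469 + 0.015732] = 0.01719 m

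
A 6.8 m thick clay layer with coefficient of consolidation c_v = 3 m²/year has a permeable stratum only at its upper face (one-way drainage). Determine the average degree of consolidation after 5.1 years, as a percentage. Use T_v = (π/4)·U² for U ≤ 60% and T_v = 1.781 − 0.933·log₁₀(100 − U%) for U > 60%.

U ≈ 64.2 %

Drainage path length: H_d = H = 6.8 m (single drainage).
T_v = c_v·t/H_d² = 3×5.1/6.8² = 0.33088.
T_v = 0.33088 corresponds to the U > 60% branch:
U = 1 − 10^((1.781 − T_v)/0.933)/100 = 0.6417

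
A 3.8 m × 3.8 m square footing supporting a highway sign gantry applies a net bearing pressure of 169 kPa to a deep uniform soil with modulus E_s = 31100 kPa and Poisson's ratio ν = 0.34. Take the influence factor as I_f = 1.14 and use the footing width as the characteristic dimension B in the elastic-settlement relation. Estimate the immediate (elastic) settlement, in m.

Immediate (elastic) settlement: S_e = q·B·(1−ν²)/E_s · I_f.
S_e = 169 × 3.8 × (1 − 0.34²) / 31100 × 1.14
    = 169 × 3.8 × 0.8844 / 31100 × 1.14
    = 0.02082 m

S_e ≈ 0.0208 m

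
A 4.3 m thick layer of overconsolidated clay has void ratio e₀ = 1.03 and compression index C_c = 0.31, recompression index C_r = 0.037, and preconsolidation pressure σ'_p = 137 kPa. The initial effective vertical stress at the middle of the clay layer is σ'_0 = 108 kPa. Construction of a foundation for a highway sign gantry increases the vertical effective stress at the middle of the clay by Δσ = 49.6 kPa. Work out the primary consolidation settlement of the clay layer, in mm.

S_c ≈ 48 mm

Final effective stress: σ'_f = 108 + 49.6 = 157.6 kPa.
σ'_f = 157.6 > σ'_p = 137 kPa, so the stress path crosses the preconsolidation pressure — recompression up to σ'_p, then virgin compression beyond:
S_c = H/(1+e₀)·[C_r·log₁₀(σ'_p/σ'_0) + C_c·log₁₀(σ'_f/σ'_p)]
    = 4.3/2.03 × [0.037×log₁₀(137/108) + 0.31×log₁₀(157.6/137)]
    = 2.1182 × [0.003822 + 0.018859] = 0.04804 m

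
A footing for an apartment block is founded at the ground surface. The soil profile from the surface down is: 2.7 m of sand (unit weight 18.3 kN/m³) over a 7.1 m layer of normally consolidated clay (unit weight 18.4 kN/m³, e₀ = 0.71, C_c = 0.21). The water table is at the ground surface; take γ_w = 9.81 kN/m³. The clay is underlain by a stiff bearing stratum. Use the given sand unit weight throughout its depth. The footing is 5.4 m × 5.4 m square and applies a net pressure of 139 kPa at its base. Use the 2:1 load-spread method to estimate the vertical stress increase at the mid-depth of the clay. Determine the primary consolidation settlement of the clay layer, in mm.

S_c ≈ 168 mm

Mid-depth of clay below the ground surface: z = 2.7 + 7.1/2 = 6.25 m.
Total vertical stress at mid-clay: σ_v = 18.3×2.7 + 18.4×3.55 = 114.73 kPa.
Pore pressure: u = 9.81×(6.25 − 0) = 61.312 kPa.
Initial effective stress: σ'_0 = σ_v − u = 114.73 − 61.312 = 53.418 kPa.
Stress increase at mid-clay by the 2:1 spreading method:
Δσ = qBL/((B+z)(L+z)) = 139×5.4×5.4/((5.4+6.25)(5.4+6.25)) = 29.864 kPa
Final effective stress: σ'_f = σ'_0 + Δσ = 53.418 + 29.864 = 83.282 kPa.
Normally consolidated clay, so the full stress increment lies on the virgin compression line:
S_c = C_c·H/(1+e₀)·log₁₀(σ'_f/σ'_0) = 0.21×7.1/(1+0.71)×log₁₀(83.282/53.418)
    = 0.87193 × 0.19286 = 0.1682 m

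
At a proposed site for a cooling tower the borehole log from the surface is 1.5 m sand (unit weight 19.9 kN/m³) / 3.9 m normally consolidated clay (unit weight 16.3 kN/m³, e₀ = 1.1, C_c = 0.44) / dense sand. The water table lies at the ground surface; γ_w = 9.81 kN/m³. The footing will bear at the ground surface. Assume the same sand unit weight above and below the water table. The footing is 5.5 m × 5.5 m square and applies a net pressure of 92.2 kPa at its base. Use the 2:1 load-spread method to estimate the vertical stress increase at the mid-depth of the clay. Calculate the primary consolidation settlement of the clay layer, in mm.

S_c ≈ 288 mm

Mid-depth of clay below the ground surface: z = 1.5 + 3.9/2 = 3.45 m.
Total vertical stress at mid-clay: σ_v = 19.9×1.5 + 16.3×1.95 = 61.635 kPa.
Pore pressure: u = 9.81×(3.45 − 0) = 33.845 kPa.
Initial effective stress: σ'_0 = σ_v − u = 61.635 − 33.845 = 27.79 kPa.
Stress increase at mid-clay by the 2:1 spreading method:
Δσ = qBL/((B+z)(L+z)) = 92.2×5.5×5.5/((5.5+3.45)(5.5+3.45)) = 34.819 kPa
Final effective stress: σ'_f = σ'_0 + Δσ = 27.79 + 34.819 = 62.609 kPa.
Normally consolidated clay, so the full stress increment lies on the virgin compression line:
S_c = C_c·H/(1+e₀)·log₁₀(σ'_f/σ'_0) = 0.44×3.9/(1+1.1)×log₁₀(62.609/27.79)
    = 0.81714 × 0.35275 = 0.2882 m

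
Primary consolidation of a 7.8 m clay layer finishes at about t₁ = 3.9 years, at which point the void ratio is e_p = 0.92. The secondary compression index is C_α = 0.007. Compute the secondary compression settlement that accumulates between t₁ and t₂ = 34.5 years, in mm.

Secondary compression: S_s = C_α·H/(1+e_p)·log₁₀(t₂/t₁)
S_s = 0.007×7.8/(1+0.92)×log₁₀(34.5/3.9)
    = 0.02844 × 0.9468 = 0.02692 m

S_s ≈ 26.9 mm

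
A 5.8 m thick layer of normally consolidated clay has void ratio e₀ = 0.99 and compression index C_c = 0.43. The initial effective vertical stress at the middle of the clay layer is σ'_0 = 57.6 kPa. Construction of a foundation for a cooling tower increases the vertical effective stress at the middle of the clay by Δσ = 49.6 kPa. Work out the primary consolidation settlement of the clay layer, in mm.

Final effective stress: σ'_f = σ'_0 + Δσ = 57.6 + 49.6 = 107.2 kPa.
Normally consolidated clay, so the full stress increment lies on the virgin compression line:
S_c = C_c·H/(1+e₀)·log₁₀(σ'_f/σ'_0) = 0.43×5.8/(1+0.99)×log₁₀(107.2/57.6)
    = 1.2533 × 0.26977 = 0.3381 m

S_c ≈ 338 mm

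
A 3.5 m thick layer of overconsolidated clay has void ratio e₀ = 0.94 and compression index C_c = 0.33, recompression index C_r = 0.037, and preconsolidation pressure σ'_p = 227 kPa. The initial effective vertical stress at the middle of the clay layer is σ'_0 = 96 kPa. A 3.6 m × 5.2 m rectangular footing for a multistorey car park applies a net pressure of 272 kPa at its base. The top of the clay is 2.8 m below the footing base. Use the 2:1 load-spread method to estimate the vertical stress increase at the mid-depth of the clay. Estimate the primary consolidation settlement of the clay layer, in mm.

S_c ≈ 14.8 mm

Mid-depth of clay below the footing base: z = 2.8 + 3.5/2 = 4.55 m.
Stress increase at mid-clay by the 2:1 spreading method:
Δσ = qBL/((B+z)(L+z)) = 272×3.6×5.2/((3.6+4.55)(5.2+4.55)) = 64.079 kPa
Final effective stress: σ'_f = 96 + 64.079 = 160.08 kPa.
σ'_f = 160.08 ≤ σ'_p = 227 kPa, so the clay remains overconsolidated and only the recompression index applies:
S_c = C_r·H/(1+e₀)·log₁₀(σ'_f/σ'_0) = 0.037×3.5/1.94×log₁₀(160.08/96)
    = 0.066752 × 0.22207 = 0.01482 m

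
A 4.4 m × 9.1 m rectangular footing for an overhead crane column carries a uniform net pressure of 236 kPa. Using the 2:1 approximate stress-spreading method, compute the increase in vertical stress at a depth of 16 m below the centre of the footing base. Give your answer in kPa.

Δσ_z ≈ 18.5 kPa

By the 2:1 method the load spreads at 1 horizontal : 2 vertical, so at depth z the loaded area has grown by z in each plan dimension:
Δσ = qBL/((B+z)(L+z)) = 236×4.4×9.1/((4.4+16)(9.1+16)) = 18.454 kPa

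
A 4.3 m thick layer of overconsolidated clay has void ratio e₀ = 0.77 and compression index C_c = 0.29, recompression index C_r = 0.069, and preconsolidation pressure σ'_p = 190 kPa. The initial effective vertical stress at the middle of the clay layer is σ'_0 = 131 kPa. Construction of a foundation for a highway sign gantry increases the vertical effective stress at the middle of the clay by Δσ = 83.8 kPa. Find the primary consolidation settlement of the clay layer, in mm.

Final effective stress: σ'_f = 131 + 83.8 = 214.8 kPa.
σ'_f = 214.8 > σ'_p = 190 kPa, so the stress path crosses the preconsolidation pressure — recompression up to σ'_p, then virgin compression beyond:
S_c = H/(1+e₀)·[C_r·log₁₀(σ'_p/σ'_0) + C_c·log₁₀(σ'_f/σ'_p)]
    = 4.3/1.77 × [0.069×log₁₀(190/131) + 0.29×log₁₀(214.8/190)]
    = 2.4294 × [0.011142 + 0.015451] = 0.06461 m

S_c ≈ 64.6 mm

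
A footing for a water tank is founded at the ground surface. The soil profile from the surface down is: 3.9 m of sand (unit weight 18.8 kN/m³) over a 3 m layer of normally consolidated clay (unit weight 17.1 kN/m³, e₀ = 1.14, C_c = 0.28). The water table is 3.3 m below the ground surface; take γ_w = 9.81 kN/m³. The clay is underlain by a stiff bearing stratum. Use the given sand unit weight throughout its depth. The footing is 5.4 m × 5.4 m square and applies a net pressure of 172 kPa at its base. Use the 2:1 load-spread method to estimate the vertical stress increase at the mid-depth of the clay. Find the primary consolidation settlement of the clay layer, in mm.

S_c ≈ 74.6 mm

Mid-depth of clay below the ground surface: z = 3.9 + 3/2 = 5.4 m.
Total vertical stress at mid-clay: σ_v = 18.8×3.9 + 17.1×1.5 = 98.97 kPa.
Pore pressure: u = 9.81×(5.4 − 3.3) = 20.601 kPa.
Initial effective stress: σ'_0 = σ_v − u = 98.97 − 20.601 = 78.369 kPa.
Stress increase at mid-clay by the 2:1 spreading method:
Δσ = qBL/((B+z)(L+z)) = 172×5.4×5.4/((5.4+5.4)(5.4+5.4)) = 43 kPa
Final effective stress: σ'_f = σ'_0 + Δσ = 78.369 + 43 = 121.37 kPa.
Normally consolidated clay, so the full stress increment lies on the virgin compression line:
S_c = C_c·H/(1+e₀)·log₁₀(σ'_f/σ'_0) = 0.28×3/(1+1.14)×log₁₀(121.37/78.369)
    = 0.39252 × 0.18997 = 0.07457 m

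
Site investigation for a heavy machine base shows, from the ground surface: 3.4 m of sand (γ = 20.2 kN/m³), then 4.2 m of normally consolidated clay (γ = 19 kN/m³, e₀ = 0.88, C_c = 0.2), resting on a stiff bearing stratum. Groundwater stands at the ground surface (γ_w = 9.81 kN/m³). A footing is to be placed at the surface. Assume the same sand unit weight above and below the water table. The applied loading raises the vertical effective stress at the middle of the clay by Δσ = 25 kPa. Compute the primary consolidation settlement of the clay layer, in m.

Mid-depth of clay below the ground surface: z = 3.4 + 4.2/2 = 5.5 m.
Total vertical stress at mid-clay: σ_v = 20.2×3.4 + 19×2.1 = 108.58 kPa.
Pore pressure: u = 9.81×(5.5 − 0) = 53.955 kPa.
Initial effective stress: σ'_0 = σ_v − u = 108.58 − 53.955 = 54.625 kPa.
Final effective stress: σ'_f = σ'_0 + Δσ = 54.625 + 25 = 79.625 kPa.
Normally consolidated clay, so the full stress increment lies on the virgin compression line:
S_c = C_c·H/(1+e₀)·log₁₀(σ'_f/σ'_0) = 0.2×4.2/(1+0.88)×log₁₀(79.625/54.625)
    = 0.44681 × 0.16366 = 0.07312 m

S_c ≈ 0.0731 m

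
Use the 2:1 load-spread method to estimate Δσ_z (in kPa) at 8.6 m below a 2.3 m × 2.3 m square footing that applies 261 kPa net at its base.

By the 2:1 method the load spreads at 1 horizontal : 2 vertical, so at depth z the loaded area has grown by z in each plan dimension:
Δσ = qBL/((B+z)(L+z)) = 261×2.3×2.3/((2.3+8.6)(2.3+8.6)) = 11.621 kPa

Δσ_z ≈ 11.6 kPa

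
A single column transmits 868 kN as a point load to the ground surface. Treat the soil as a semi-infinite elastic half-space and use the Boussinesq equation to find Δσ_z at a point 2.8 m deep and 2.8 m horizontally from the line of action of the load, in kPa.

Boussinesq vertical stress below a point load on an elastic half-space:
Δσ_z = 3P/(2πz²) · [1 + (r/z)²]^(−5/2)
r/z = 2.8/2.8 = 1; [1+(r/z)²]^(−5/2) = 0.17678.
Δσ_z = 3×868/(2π×2.8²) × 0.17678 = 52.862 × 0.17678 = 9.345 kPa

Δσ_z ≈ 9.34 kPa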